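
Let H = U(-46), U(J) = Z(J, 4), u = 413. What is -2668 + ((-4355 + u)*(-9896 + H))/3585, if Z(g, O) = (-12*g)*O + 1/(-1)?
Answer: 6915086/1195 ≈ 5786.7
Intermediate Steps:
Z(g, O) = -1 - 12*O*g (Z(g, O) = -12*O*g - 1 = -1 - 12*O*g)
U(J) = -1 - 48*J (U(J) = -1 - 12*4*J = -1 - 48*J)
H = 2207 (H = -1 - 48*(-46) = -1 + 2208 = 2207)
-2668 + ((-4355 + u)*(-9896 + H))/3585 = -2668 + ((-4355 + 413)*(-9896 + 2207))/3585 = -2668 - 3942*(-7689)*(1/3585) = -2668 + 30310038*(1/3585) = -2668 + 10103346/1195 = 6915086/1195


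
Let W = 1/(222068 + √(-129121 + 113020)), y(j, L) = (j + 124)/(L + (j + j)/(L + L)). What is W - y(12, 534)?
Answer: -74611084546937/292975737799225 - 3*I*√1789/49314212725 ≈ -0.25467 - 2.5731e-9*I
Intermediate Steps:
y(j, L) = (124 + j)/(L + j/L) (y(j, L) = (124 + j)/(L + (2*j)/((2*L))) = (124 + j)/(L + (2*j)*(1/(2*L))) = (124 + j)/(L + j/L))
W = 1/(222068 + 3*I*√1789) (W = 1/(222068 + √(-16101)) = 1/(222068 + 3*I*√1789) ≈ 4.5031e-6 - 2.57e-9*I)
W - y(12, 534) = (222068/49314212725 - 3*I*√1789/49314212725) - 534*(124 + 12)/(12 + 534²) = (222068/49314212725 - 3*I*√1789/49314212725) - 534*136/(12 + 285156) = (222068/49314212725 - 3*I*√1789/49314212725) - 534*136/285168 = (222068/49314212725 - 3*I*√1789/49314212725) - 1*1513/5941 = (222068/49314212725 - 3*I*√1789/49314212725) - 1513/5941 = -74611084546937/292975737799225 - 3*I*√1789/49314212725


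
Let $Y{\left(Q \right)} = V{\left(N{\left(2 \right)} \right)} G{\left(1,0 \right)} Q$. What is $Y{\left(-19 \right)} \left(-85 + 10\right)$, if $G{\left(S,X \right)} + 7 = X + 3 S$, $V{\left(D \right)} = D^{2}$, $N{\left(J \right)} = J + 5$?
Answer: $-279300$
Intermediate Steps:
$N{\left(J \right)} = 5 + J$
$G{\left(S,X \right)} = -7 + X + 3 S$ ($G{\left(S,X \right)} = -7 + \left(X + 3 S\right) = -7 + X + 3 S$)
$Y{\left(Q \right)} = - 196 Q$ ($Y{\left(Q \right)} = \left(5 + 2\right)^{2} \left(-7 + 0 + 3 \cdot 1\right) Q = 7^{2} \left(-7 + 0 + 3\right) Q = 49 \left(-4\right) Q = - 196 Q$)
$Y{\left(-19 \right)} \left(-85 + 10\right) = \left(-196\right) \left(-19\right) \left(-85 + 10\right) = 3724 \left(-75\right) = -279300$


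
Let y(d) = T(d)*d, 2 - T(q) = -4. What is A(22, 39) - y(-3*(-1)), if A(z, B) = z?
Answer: 4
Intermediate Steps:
T(q) = 6 (T(q) = 2 - 1*(-4) = 2 + 4 = 6)
y(d) = 6*d
A(22, 39) - y(-3*(-1)) = 22 - 6*(-3*(-1)) = 22 - 6*3 = 22 - 1*18 = 22 - 18 = 4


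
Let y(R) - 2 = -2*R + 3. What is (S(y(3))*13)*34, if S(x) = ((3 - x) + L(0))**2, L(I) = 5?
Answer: 35802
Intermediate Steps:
y(R) = 5 - 2*R (y(R) = 2 + (-2*R + 3) = 2 + (3 - 2*R) = 5 - 2*R)
S(x) = (8 - x)**2 (S(x) = ((3 - x) + 5)**2 = (8 - x)**2)
(S(y(3))*13)*34 = ((8 - (5 - 2*3))**2*13)*34 = ((8 - (5 - 6))**2*13)*34 = ((8 - 1*(-1))**2*13)*34 = ((8 + 1)**2*13)*34 = (9**2*13)*34 = (81*13)*34 = 1053*34 = 35802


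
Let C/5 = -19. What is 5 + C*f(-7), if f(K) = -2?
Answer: 195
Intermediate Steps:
C = -95 (C = 5*(-19) = -95)
5 + C*f(-7) = 5 - 95*(-2) = 5 + 190 = 195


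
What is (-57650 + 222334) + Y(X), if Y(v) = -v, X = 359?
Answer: 164325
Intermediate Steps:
(-57650 + 222334) + Y(X) = (-57650 + 222334) - 1*359 = 164684 - 359 = 164325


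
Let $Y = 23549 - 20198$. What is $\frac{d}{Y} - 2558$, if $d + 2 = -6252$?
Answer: $- \frac{8578112}{3351} \approx -2559.9$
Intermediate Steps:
$d = -6254$ ($d = -2 - 6252 = -6254$)
$Y = 3351$ ($Y = 23549 - 20198 = 3351$)
$\frac{d}{Y} - 2558 = - \frac{6254}{3351} - 2558 = - \frac{8578112}{3351}$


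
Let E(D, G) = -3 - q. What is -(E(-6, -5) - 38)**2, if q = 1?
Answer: -1764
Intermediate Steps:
E(D, G) = -4 (E(D, G) = -3 - 1*1 = -3 - 1 = -4)
-(E(-6, -5) - 38)**2 = -(-4 - 38)**2 = -1*(-42)**2 = -1*1764 = -1764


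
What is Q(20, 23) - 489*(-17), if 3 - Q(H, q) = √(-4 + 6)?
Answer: 8316 - √2 ≈ 8314.6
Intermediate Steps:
Q(H, q) = 3 - √2 (Q(H, q) = 3 - √(-4 + 6) = 3 - √2)
Q(20, 23) - 489*(-17) = (3 - √2) - 489*(-17) = (3 - √2) + 8313 = 8316 - √2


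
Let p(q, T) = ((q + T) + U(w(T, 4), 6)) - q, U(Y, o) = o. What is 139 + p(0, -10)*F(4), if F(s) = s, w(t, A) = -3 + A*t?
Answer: 123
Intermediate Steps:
p(q, T) = 6 + T (p(q, T) = ((q + T) + 6) - q = ((T + q) + 6) - q = (6 + T + q) - q = 6 + T)
139 + p(0, -10)*F(4) = 139 + (6 - 10)*4 = 139 - 4*4 = 139 - 16 = 123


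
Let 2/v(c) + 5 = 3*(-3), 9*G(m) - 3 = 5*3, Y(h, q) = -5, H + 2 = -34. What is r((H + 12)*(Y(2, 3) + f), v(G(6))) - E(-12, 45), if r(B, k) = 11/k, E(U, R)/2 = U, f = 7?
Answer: -53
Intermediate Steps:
H = -36 (H = -2 - 34 = -36)
G(m) = 2 (G(m) = ⅓ + (5*3)/9 = ⅓ + (⅑)*15 = ⅓ + 5/3 = 2)
E(U, R) = 2*U
v(c) = -⅐ (v(c) = 2/(-5 + 3*(-3)) = 2/(-5 - 9) = 2/(-14) = 2*(-1/14) = -⅐)
r((H + 12)*(Y(2, 3) + f), v(G(6))) - E(-12, 45) = 11/(-⅐) - 2*(-12) = 11*(-7) - 1*(-24) = -77 + 24 = -53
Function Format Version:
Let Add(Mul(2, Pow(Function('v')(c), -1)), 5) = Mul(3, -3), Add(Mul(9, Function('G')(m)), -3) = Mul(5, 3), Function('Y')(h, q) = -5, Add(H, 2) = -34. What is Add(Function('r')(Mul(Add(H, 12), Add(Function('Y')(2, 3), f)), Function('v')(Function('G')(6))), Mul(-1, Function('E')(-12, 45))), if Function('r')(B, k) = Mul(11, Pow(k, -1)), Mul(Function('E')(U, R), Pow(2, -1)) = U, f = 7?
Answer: -53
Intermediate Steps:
H = -36 (H = Add(-2, -34) = -36)
Function('G')(m) = 2 (Function('G')(m) = Add(Rational(1, 3), Mul(Rational(1, 9), Mul(5, 3))) = Add(Rational(1, 3), Mul(Rational(1, 9), 15)) = Add(Rational(1, 3), Rational(5, 3)) = 2)
Function('E')(U, R) = Mul(2, U)
Function('v')(c) = Rational(-1, 7) (Function('v')(c) = Mul(2, Pow(Add(-5, Mul(3, -3)), -1)) = Mul(2, Pow(Add(-5, -9), -1)) = Mul(2, Pow(-14, -1)) = Mul(2, Rational(-1, 14)) = Rational(-1, 7))
Add(Function('r')(Mul(Add(H, 12), Add(Function('Y')(2, 3), f)), Function('v')(Function('G')(6))), Mul(-1, Function('E')(-12, 45))) = Add(Mul(11, Pow(Rational(-1, 7), -1)), Mul(-1, Mul(2, -12))) = Add(Mul(11, -7), Mul(-1, -24)) = Add(-77, 24) = -53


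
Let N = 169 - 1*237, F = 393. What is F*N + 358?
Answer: -26366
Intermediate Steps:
N = -68 (N = 169 - 237 = -68)
F*N + 358 = 393*(-68) + 358 = -26724 + 358 = -26366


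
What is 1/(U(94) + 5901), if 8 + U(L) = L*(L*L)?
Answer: 1/836477 ≈ 1.1955e-6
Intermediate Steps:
U(L) = -8 + L³ (U(L) = -8 + L*(L*L) = -8 + L*L² = -8 + L³)
1/(U(94) + 5901) = 1/((-8 + 94³) + 5901) = 1/((-8 + 830584) + 5901) = 1/(830576 + 5901) = 1/836477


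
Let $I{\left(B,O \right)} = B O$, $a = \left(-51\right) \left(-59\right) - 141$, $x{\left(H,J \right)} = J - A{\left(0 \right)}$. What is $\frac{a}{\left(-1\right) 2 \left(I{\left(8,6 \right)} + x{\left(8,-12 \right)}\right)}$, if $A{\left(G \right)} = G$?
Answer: $- \frac{239}{6} \approx -39.833$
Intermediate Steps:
$x{\left(H,J \right)} = J$ ($x{\left(H,J \right)} = J - 0 = J + 0 = J$)
$a = 2868$ ($a = 3009 - 141 = 2868$)
$\frac{a}{\left(-1\right) 2 \left(I{\left(8,6 \right)} + x{\left(8,-12 \right)}\right)} = \frac{2868}{\left(-1\right) 2 \left(8 \cdot 6 - 12\right)} = \frac{2868}{\left(-2\right) \left(48 - 12\right)} = \frac{2868}{\left(-2\right) 36} = \frac{2868}{-72} = 2868 \left(- \frac{1}{72}\right) = - \frac{239}{6}$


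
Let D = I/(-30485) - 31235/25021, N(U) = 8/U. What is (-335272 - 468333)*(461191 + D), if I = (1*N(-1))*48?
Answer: -56538352351611669704/152553037 ≈ -3.7061e+11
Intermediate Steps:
I = -384 (I = (1*(8/(-1)))*48 = (1*(8*(-1)))*48 = (1*(-8))*48 = -8*48 = -384)
D = -942590911/762765185 (D = -384/(-30485) - 31235/25021 = -384*(-1/30485) - 31235*1/25021 = 384/30485 - 31235/25021 = -942590911/762765185 ≈ -1.2358)
(-335272 - 468333)*(461191 + D) = (-335272 - 468333)*(461191 - 942590911/762765185) = -803605*351779495844424/762765185 = -56538352351611669704/152553037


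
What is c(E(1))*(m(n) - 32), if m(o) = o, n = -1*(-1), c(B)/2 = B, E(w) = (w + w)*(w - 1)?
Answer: 0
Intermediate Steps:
E(w) = 2*w*(-1 + w) (E(w) = (2*w)*(-1 + w) = 2*w*(-1 + w))
c(B) = 2*B
n = 1
c(E(1))*(m(n) - 32) = (2*(2*1*(-1 + 1)))*(1 - 32) = (2*(2*1*0))*(-31) = (2*0)*(-31) = 0*(-31) = 0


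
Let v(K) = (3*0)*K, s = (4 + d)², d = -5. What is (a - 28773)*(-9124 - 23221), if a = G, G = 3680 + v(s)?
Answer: 811633085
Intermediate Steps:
s = 1 (s = (4 - 5)² = (-1)² = 1)
v(K) = 0 (v(K) = 0*K = 0)
G = 3680 (G = 3680 + 0 = 3680)
a = 3680
(a - 28773)*(-9124 - 23221) = (3680 - 28773)*(-9124 - 23221) = -25093*(-32345) = 811633085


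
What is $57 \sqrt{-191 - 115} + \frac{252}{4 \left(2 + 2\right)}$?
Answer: $\frac{63}{4} + 171 i \sqrt{34} \approx 15.75 + 997.09 i$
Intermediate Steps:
$57 \sqrt{-191 - 115} + \frac{252}{4 \left(2 + 2\right)} = 57 \sqrt{-306} + \frac{252}{4 \cdot 4} = 57 \cdot 3 i \sqrt{34} + \frac{252}{16} = 171 i \sqrt{34} + 252 \cdot \frac{1}{16} = 171 i \sqrt{34} + \frac{63}{4} = \frac{63}{4} + 171 i \sqrt{34}$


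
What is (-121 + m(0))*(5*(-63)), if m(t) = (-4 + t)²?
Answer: 33075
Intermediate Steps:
(-121 + m(0))*(5*(-63)) = (-121 + (-4 + 0)²)*(5*(-63)) = (-121 + (-4)²)*(-315) = (-121 + 16)*(-315) = -105*(-315) = 33075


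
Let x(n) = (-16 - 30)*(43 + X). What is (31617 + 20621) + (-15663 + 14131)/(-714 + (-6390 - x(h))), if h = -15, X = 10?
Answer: 121872020/2333 ≈ 52238.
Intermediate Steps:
x(n) = -2438 (x(n) = (-16 - 30)*(43 + 10) = -46*53 = -2438)
(31617 + 20621) + (-15663 + 14131)/(-714 + (-6390 - x(h))) = (31617 + 20621) + (-15663 + 14131)/(-714 + (-6390 - 1*(-2438))) = 52238 - 1532/(-714 + (-6390 + 2438)) = 52238 - 1532/(-714 - 3952) = 52238 - 1532/(-4666) = 52238 - 1532*(-1/4666) = 52238 + 766/2333 = 121872020/2333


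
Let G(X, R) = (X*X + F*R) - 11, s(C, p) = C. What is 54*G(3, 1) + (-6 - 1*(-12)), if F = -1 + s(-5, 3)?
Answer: -426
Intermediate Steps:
F = -6 (F = -1 - 5 = -6)
G(X, R) = -11 + X**2 - 6*R (G(X, R) = (X*X - 6*R) - 11 = (X**2 - 6*R) - 11 = -11 + X**2 - 6*R)
54*G(3, 1) + (-6 - 1*(-12)) = 54*(-11 + 3**2 - 6*1) + (-6 - 1*(-12)) = 54*(-11 + 9 - 6) + (-6 + 12) = 54*(-8) + 6 = -432 + 6 = -426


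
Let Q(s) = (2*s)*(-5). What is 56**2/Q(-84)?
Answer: 56/15 ≈ 3.7333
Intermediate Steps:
Q(s) = -10*s
56**2/Q(-84) = 56**2/((-10*(-84))) = 3136/840 = 3136*(1/840) = 56/15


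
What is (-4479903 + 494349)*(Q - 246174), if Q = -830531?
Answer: 4291265919570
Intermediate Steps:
(-4479903 + 494349)*(Q - 246174) = (-4479903 + 494349)*(-830531 - 246174) = -3985554*(-1076705) = 4291265919570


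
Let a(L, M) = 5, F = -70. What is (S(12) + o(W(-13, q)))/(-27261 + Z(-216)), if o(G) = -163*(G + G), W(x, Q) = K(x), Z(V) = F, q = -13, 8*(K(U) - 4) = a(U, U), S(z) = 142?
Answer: 5463/109324 ≈ 0.049971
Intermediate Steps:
K(U) = 37/8 (K(U) = 4 + (1/8)*5 = 4 + 5/8 = 37/8)
Z(V) = -70
W(x, Q) = 37/8
o(G) = -326*G
(S(12) + o(W(-13, q)))/(-27261 + Z(-216)) = (142 - 326*37/8)/(-27261 - 70) = (142 - 6031/4)/(-27331) = -5463/4*(-1/27331) = 5463/109324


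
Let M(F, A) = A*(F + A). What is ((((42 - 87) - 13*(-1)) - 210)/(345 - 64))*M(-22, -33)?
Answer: -439230/281 ≈ -1563.1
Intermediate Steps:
M(F, A) = A*(A + F)
((((42 - 87) - 13*(-1)) - 210)/(345 - 64))*M(-22, -33) = ((((42 - 87) - 13*(-1)) - 210)/(345 - 64))*(-33*(-33 - 22)) = (((-45 + 13) - 210)/281)*(-33*(-55)) = ((-32 - 210)*(1/281))*1815 = -242*1/281*1815 = -242/281*1815 = -439230/281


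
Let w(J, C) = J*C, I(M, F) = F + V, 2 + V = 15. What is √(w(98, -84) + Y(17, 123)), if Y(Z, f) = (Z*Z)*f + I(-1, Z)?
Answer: √27345 ≈ 165.36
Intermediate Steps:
V = 13 (V = -2 + 15 = 13)
I(M, F) = 13 + F (I(M, F) = F + 13 = 13 + F)
w(J, C) = C*J
Y(Z, f) = 13 + Z + f*Z² (Y(Z, f) = (Z*Z)*f + (13 + Z) = Z²*f + (13 + Z) = f*Z² + (13 + Z) = 13 + Z + f*Z²)
√(w(98, -84) + Y(17, 123)) = √(-84*98 + (13 + 17 + 123*17²)) = √(-8232 + (13 + 17 + 123*289)) = √(-8232 + (13 + 17 + 35547)) = √(-8232 + 35577) = √27345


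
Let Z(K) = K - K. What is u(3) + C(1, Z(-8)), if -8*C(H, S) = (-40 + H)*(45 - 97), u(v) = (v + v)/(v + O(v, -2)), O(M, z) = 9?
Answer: -253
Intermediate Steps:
Z(K) = 0
u(v) = 2*v/(9 + v) (u(v) = (v + v)/(v + 9) = (2*v)/(9 + v) = 2*v/(9 + v))
C(H, S) = -260 + 13*H/2 (C(H, S) = -(-40 + H)*(45 - 97)/8 = -(-40 + H)*(-52)/8 = -(2080 - 52*H)/8 = -260 + 13*H/2)
u(3) + C(1, Z(-8)) = 2*3/(9 + 3) + (-260 + (13/2)*1) = 2*3/12 + (-260 + 13/2) = 2*3*(1/12) - 507/2 = ½ - 507/2 = -253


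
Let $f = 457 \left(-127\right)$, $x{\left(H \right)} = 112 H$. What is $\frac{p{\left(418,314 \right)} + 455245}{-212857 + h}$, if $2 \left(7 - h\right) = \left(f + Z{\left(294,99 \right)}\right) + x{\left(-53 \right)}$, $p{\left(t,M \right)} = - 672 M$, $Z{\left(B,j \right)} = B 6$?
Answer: $- \frac{69782}{51927} \approx -1.3438$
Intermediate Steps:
$Z{\left(B,j \right)} = 6 B$
$f = -58039$
$h = \frac{62225}{2}$ ($h = 7 - \frac{\left(-58039 + 6 \cdot 294\right) + 112 \left(-53\right)}{2} = 7 - \frac{\left(-58039 + 1764\right) - 5936}{2} = 7 - \frac{-56275 - 5936}{2} = 7 - - \frac{62211}{2} = 7 + \frac{62211}{2} = \frac{62225}{2} \approx 31113.0$)
$\frac{p{\left(418,314 \right)} + 455245}{-212857 + h} = \frac{\left(-672\right) 314 + 455245}{-212857 + \frac{62225}{2}} = \frac{-211008 + 455245}{- \frac{363489}{2}} = 244237 \left(- \frac{2}{363489}\right) = - \frac{69782}{51927}$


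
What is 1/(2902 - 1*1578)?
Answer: 1/1324 ≈ 0.00075529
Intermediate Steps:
1/(2902 - 1*1578) = 1/(2902 - 1578) = 1/1324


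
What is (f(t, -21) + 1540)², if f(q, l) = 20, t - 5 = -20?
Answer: 2433600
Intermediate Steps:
t = -15 (t = 5 - 20 = -15)
(f(t, -21) + 1540)² = (20 + 1540)² = 1560² = 2433600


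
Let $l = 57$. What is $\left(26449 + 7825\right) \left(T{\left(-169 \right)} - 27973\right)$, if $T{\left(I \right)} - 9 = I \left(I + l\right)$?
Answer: $-309699864$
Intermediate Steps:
$T{\left(I \right)} = 9 + I \left(57 + I\right)$ ($T{\left(I \right)} = 9 + I \left(I + 57\right) = 9 + I \left(57 + I\right)$)
$\left(26449 + 7825\right) \left(T{\left(-169 \right)} - 27973\right) = \left(26449 + 7825\right) \left(\left(9 + \left(-169\right)^{2} + 57 \left(-169\right)\right) - 27973\right) = 34274 \left(\left(9 + 28561 - 9633\right) - 27973\right) = 34274 \left(18937 - 27973\right) = 34274 \left(-9036\right) = -309699864$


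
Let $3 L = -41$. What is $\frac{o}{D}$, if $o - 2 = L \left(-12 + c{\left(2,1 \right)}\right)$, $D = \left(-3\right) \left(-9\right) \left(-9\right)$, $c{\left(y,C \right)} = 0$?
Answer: $- \frac{166}{243} \approx -0.68313$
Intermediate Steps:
$L = - \frac{41}{3}$ ($L = \frac{1}{3} \left(-41\right) = - \frac{41}{3} \approx -13.667$)
$D = -243$ ($D = 27 \left(-9\right) = -243$)
$o = 166$ ($o = 2 - \frac{41 \left(-12 + 0\right)}{3} = 2 - -164 = 2 + 164 = 166$)
$\frac{o}{D} = \frac{166}{-243} = 166 \left(- \frac{1}{243}\right) = - \frac{166}{243}$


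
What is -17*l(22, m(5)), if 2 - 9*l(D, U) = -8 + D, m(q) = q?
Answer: 68/3 ≈ 22.667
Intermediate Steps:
l(D, U) = 10/9 - D/9 (l(D, U) = 2/9 - (-8 + D)/9 = 2/9 + (8/9 - D/9) = 10/9 - D/9)
-17*l(22, m(5)) = -17*(10/9 - ⅑*22) = -17*(10/9 - 22/9) = -17*(-4/3) = 68/3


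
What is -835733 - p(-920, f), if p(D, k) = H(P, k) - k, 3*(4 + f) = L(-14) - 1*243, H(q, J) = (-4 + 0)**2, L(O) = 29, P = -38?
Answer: -2507473/3 ≈ -8.3582e+5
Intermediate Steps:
H(q, J) = 16 (H(q, J) = (-4)**2 = 16)
f = -226/3 (f = -4 + (29 - 1*243)/3 = -4 + (29 - 243)/3 = -4 + (1/3)*(-214) = -4 - 214/3 = -226/3 ≈ -75.333)
p(D, k) = 16 - k
-835733 - p(-920, f) = -835733 - (16 - 1*(-226/3)) = -835733 - (16 + 226/3) = -835733 - 1*274/3 = -835733 - 274/3 = -2507473/3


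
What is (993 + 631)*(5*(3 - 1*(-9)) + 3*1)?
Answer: 102312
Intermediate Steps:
(993 + 631)*(5*(3 - 1*(-9)) + 3*1) = 1624*(5*(3 + 9) + 3) = 1624*(5*12 + 3) = 1624*(60 + 3) = 1624*63 = 102312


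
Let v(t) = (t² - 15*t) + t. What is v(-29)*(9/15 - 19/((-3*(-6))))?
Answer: -51127/90 ≈ -568.08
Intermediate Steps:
v(t) = t² - 14*t
v(-29)*(9/15 - 19/((-3*(-6)))) = (-29*(-14 - 29))*(9/15 - 19/((-3*(-6)))) = (-29*(-43))*(9*(1/15) - 19/18) = 1247*(⅗ - 19*1/18) = 1247*(⅗ - 19/18) = 1247*(-41/90) = -51127/90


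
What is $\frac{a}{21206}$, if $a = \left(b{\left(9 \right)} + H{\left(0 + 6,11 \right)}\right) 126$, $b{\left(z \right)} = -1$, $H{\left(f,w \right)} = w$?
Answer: $\frac{630}{10603} \approx 0.059417$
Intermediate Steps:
$a = 1260$ ($a = \left(-1 + 11\right) 126 = 10 \cdot 126 = 1260$)
$\frac{a}{21206} = \frac{1260}{21206} = 1260 \cdot \frac{1}{21206} = \frac{630}{10603}$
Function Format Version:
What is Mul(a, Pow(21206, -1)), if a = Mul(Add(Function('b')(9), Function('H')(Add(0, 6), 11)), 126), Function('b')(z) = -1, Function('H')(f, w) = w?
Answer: Rational(630, 10603) ≈ 0.059417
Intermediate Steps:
a = 1260 (a = Mul(Add(-1, 11), 126) = Mul(10, 126) = 1260)
Mul(a, Pow(21206, -1)) = Mul(1260, Pow(21206, -1)) = Mul(1260, Rational(1, 21206)) = Rational(630, 10603)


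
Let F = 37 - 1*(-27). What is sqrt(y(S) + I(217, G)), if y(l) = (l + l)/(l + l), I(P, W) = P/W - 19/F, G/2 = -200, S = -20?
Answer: sqrt(257)/40 ≈ 0.40078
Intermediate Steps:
F = 64 (F = 37 + 27 = 64)
G = -400 (G = 2*(-200) = -400)
I(P, W) = -19/64 + P/W (I(P, W) = P/W - 19/64 = -19/64 + P/W)
y(l) = 1 (y(l) = (2*l)/((2*l)) = (2*l)*(1/(2*l)) = 1)
sqrt(y(S) + I(217, G)) = sqrt(1 + (-19/64 + 217/(-400))) = sqrt(1 + (-19/64 + 217*(-1/400))) = sqrt(1 + (-19/64 - 217/400)) = sqrt(1 - 1343/1600) = sqrt(257/1600) = sqrt(257)/40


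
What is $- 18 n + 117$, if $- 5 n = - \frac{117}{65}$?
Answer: $\frac{2763}{25} \approx 110.52$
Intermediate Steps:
$n = \frac{9}{25}$ ($n = - \frac{\left(-117\right) \frac{1}{65}}{5} = \left(- \frac{1}{5}\right) \left(- \frac{9}{5}\right) = \frac{9}{25} \approx 0.36$)
$- 18 n + 117 = \left(-18\right) \frac{9}{25} + 117 = - \frac{162}{25} + 117 = \frac{2763}{25}$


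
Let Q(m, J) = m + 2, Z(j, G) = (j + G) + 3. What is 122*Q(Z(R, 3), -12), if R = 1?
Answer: 1098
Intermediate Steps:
Z(j, G) = 3 + G + j (Z(j, G) = (G + j) + 3 = 3 + G + j)
Q(m, J) = 2 + m
122*Q(Z(R, 3), -12) = 122*(2 + (3 + 3 + 1)) = 122*(2 + 7) = 122*9 = 1098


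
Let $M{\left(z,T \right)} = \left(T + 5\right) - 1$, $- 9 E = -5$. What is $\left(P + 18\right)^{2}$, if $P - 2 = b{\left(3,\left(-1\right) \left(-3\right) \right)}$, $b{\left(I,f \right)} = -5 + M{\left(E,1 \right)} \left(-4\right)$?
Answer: $25$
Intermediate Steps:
$E = \frac{5}{9}$ ($E = \left(- \frac{1}{9}\right) \left(-5\right) = \frac{5}{9} \approx 0.55556$)
$M{\left(z,T \right)} = 4 + T$ ($M{\left(z,T \right)} = \left(5 + T\right) - 1 = 4 + T$)
$b{\left(I,f \right)} = -25$ ($b{\left(I,f \right)} = -5 + \left(4 + 1\right) \left(-4\right) = -5 + 5 \left(-4\right) = -5 - 20 = -25$)
$P = -23$ ($P = 2 - 25 = -23$)
$\left(P + 18\right)^{2} = \left(-23 + 18\right)^{2} = \left(-5\right)^{2} = 25$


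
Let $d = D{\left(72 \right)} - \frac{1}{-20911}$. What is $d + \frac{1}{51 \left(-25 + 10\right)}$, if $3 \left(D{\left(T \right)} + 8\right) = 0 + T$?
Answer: $\frac{255930494}{15996915} \approx 15.999$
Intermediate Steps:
$D{\left(T \right)} = -8 + \frac{T}{3}$ ($D{\left(T \right)} = -8 + \frac{0 + T}{3} = -8 + \frac{T}{3}$)
$d = \frac{334577}{20911}$ ($d = \left(-8 + \frac{1}{3} \cdot 72\right) - \frac{1}{-20911} = \left(-8 + 24\right) - - \frac{1}{20911} = 16 + \frac{1}{20911} = \frac{334577}{20911} \approx 16.0$)
$d + \frac{1}{51 \left(-25 + 10\right)} = \frac{334577}{20911} + \frac{1}{51 \left(-25 + 10\right)} = \frac{334577}{20911} + \frac{1}{51 \left(-15\right)} = \frac{334577}{20911} + \frac{1}{-765} = \frac{334577}{20911} - \frac{1}{765} = \frac{255930494}{15996915}$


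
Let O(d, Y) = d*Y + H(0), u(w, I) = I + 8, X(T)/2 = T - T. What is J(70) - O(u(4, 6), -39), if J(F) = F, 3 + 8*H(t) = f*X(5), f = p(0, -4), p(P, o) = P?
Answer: 4931/8 ≈ 616.38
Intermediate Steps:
X(T) = 0 (X(T) = 2*(T - T) = 2*0 = 0)
f = 0
H(t) = -3/8 (H(t) = -3/8 + (0*0)/8 = -3/8 + (⅛)*0 = -3/8 + 0 = -3/8)
u(w, I) = 8 + I
O(d, Y) = -3/8 + Y*d (O(d, Y) = d*Y - 3/8 = Y*d - 3/8 = -3/8 + Y*d)
J(70) - O(u(4, 6), -39) = 70 - (-3/8 - 39*(8 + 6)) = 70 - (-3/8 - 39*14) = 70 - (-3/8 - 546) = 70 - 1*(-4371/8) = 70 + 4371/8 = 4931/8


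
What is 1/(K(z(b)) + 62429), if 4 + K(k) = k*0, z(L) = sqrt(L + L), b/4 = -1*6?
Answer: 1/62425 ≈ 1.6019e-5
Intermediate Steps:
b = -24 (b = 4*(-1*6) = 4*(-6) = -24)
z(L) = sqrt(2)*sqrt(L) (z(L) = sqrt(2*L) = sqrt(2)*sqrt(L))
K(k) = -4 (K(k) = -4 + k*0 = -4 + 0 = -4)
1/(K(z(b)) + 62429) = 1/(-4 + 62429) = 1/62425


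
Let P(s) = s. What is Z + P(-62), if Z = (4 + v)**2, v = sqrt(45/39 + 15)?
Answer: -388/13 + 8*sqrt(2730)/13 ≈ 2.3073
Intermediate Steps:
v = sqrt(2730)/13 (v = sqrt(45*(1/39) + 15) = sqrt(15/13 + 15) = sqrt(210/13) = sqrt(2730)/13 ≈ 4.0192)
Z = (4 + sqrt(2730)/13)**2 ≈ 64.307
Z + P(-62) = (52 + sqrt(2730))**2/169 - 62 = -62 + (52 + sqrt(2730))**2/169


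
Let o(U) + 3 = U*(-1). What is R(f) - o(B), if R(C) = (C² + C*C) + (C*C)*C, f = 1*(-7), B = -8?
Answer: -250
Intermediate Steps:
o(U) = -3 - U (o(U) = -3 + U*(-1) = -3 - U)
f = -7
R(C) = C³ + 2*C² (R(C) = (C² + C²) + C²*C = 2*C² + C³ = C³ + 2*C²)
R(f) - o(B) = (-7)²*(2 - 7) - (-3 - 1*(-8)) = 49*(-5) - (-3 + 8) = -245 - 1*5 = -245 - 5 = -250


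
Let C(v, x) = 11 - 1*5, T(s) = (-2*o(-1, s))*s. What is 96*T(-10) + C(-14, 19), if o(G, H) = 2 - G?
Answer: 5766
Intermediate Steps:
T(s) = -6*s (T(s) = (-2*(2 - 1*(-1)))*s = (-2*(2 + 1))*s = (-2*3)*s = -6*s)
C(v, x) = 6 (C(v, x) = 11 - 5 = 6)
96*T(-10) + C(-14, 19) = 96*(-6*(-10)) + 6 = 96*60 + 6 = 5760 + 6 = 5766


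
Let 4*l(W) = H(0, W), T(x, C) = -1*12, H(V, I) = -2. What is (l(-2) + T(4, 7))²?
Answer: 625/4 ≈ 156.25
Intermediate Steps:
T(x, C) = -12
l(W) = -½ (l(W) = (¼)*(-2) = -½)
(l(-2) + T(4, 7))² = (-½ - 12)² = (-25/2)² = 625/4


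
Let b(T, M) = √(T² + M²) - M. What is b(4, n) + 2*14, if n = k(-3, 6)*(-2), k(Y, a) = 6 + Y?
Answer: 34 + 2*√13 ≈ 41.211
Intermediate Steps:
n = -6 (n = (6 - 3)*(-2) = 3*(-2) = -6)
b(T, M) = √(M² + T²) - M
b(4, n) + 2*14 = (√((-6)² + 4²) - 1*(-6)) + 2*14 = (√(36 + 16) + 6) + 28 = (√52 + 6) + 28 = (2*√13 + 6) + 28 = (6 + 2*√13) + 28 = 34 + 2*√13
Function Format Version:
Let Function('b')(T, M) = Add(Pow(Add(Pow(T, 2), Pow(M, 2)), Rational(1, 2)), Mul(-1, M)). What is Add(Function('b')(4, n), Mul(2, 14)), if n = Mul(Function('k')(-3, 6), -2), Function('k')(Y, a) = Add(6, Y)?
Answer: Add(34, Mul(2, Pow(13, Rational(1, 2)))) ≈ 41.211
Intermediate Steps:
n = -6 (n = Mul(Add(6, -3), -2) = Mul(3, -2) = -6)
Function('b')(T, M) = Add(Pow(Add(Pow(M, 2), Pow(T, 2)), Rational(1, 2)), Mul(-1, M))
Add(Function('b')(4, n), Mul(2, 14)) = Add(Add(Pow(Add(Pow(-6, 2), Pow(4, 2)), Rational(1, 2)), Mul(-1, -6)), Mul(2, 14)) = Add(Add(Pow(Add(36, 16), Rational(1, 2)), 6), 28) = Add(Add(Pow(52, Rational(1, 2)), 6), 28) = Add(Add(Mul(2, Pow(13, Rational(1, 2))), 6), 28) = Add(Add(6, Mul(2, Pow(13, Rational(1, 2)))), 28) = Add(34, Mul(2, Pow(13, Rational(1, 2))))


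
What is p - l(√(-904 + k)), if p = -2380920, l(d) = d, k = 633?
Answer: -2380920 - I*√271 ≈ -2.3809e+6 - 16.462*I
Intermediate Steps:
p - l(√(-904 + k)) = -2380920 - √(-904 + 633) = -2380920 - √(-271) = -2380920 - I*√271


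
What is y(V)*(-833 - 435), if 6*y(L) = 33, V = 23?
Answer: -6974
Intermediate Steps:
y(L) = 11/2 (y(L) = (⅙)*33 = 11/2)
y(V)*(-833 - 435) = 11*(-833 - 435)/2 = (11/2)*(-1268) = -6974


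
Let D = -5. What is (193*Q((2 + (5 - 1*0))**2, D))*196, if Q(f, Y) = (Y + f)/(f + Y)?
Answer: 37828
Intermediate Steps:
Q(f, Y) = 1 (Q(f, Y) = (Y + f)/(Y + f) = 1)
(193*Q((2 + (5 - 1*0))**2, D))*196 = (193*1)*196 = 193*196 = 37828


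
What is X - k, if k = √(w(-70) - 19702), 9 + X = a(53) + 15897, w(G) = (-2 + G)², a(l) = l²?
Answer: 18697 - I*√14518 ≈ 18697.0 - 120.49*I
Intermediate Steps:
X = 18697 (X = -9 + (53² + 15897) = -9 + (2809 + 15897) = -9 + 18706 = 18697)
k = I*√14518 (k = √((-2 - 70)² - 19702) = √((-72)² - 19702) = √(5184 - 19702) = √(-14518) = I*√14518 ≈ 120.49*I)
X - k = 18697 - I*√14518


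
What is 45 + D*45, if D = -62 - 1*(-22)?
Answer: -1755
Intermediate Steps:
D = -40 (D = -62 + 22 = -40)
45 + D*45 = 45 - 40*45 = 45 - 1800 = -1755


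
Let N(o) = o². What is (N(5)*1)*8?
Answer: 200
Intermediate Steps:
(N(5)*1)*8 = (5²*1)*8 = (25*1)*8 = 25*8 = 200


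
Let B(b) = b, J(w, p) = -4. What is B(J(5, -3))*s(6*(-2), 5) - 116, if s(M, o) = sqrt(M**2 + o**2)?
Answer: -168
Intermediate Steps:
B(J(5, -3))*s(6*(-2), 5) - 116 = -4*sqrt((6*(-2))**2 + 5**2) - 116 = -4*sqrt((-12)**2 + 25) - 116 = -4*sqrt(144 + 25) - 116 = -4*sqrt(169) - 116 = -4*13 - 116 = -52 - 116 = -168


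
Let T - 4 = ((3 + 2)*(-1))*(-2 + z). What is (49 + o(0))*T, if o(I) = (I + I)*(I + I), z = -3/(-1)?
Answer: -49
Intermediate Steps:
z = 3 (z = -3*(-1) = 3)
o(I) = 4*I² (o(I) = (2*I)*(2*I) = 4*I²)
T = -1 (T = 4 + ((3 + 2)*(-1))*(-2 + 3) = 4 + (5*(-1))*1 = 4 - 5*1 = 4 - 5 = -1)
(49 + o(0))*T = (49 + 4*0²)*(-1) = (49 + 4*0)*(-1) = (49 + 0)*(-1) = 49*(-1) = -49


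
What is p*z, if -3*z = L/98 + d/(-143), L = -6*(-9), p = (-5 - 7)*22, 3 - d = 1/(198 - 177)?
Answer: 89192/1911 ≈ 46.673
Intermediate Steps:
d = 62/21 (d = 3 - 1/(198 - 177) = 3 - 1/21 = 62/21 ≈ 2.9524)
p = -264 (p = -12*22 = -264)
L = 54
z = -11149/63063 (z = -(54/98 + (62/21)/(-143))/3 = -(54*(1/98) + (62/21)*(-1/143))/3 = -(27/49 - 62/3003)/3 = -⅓*11149/21021 = -11149/63063 ≈ -0.17679)
p*z = -264*(-11149/63063) = 89192/1911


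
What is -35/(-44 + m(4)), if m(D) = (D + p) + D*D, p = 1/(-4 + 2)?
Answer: 10/7 ≈ 1.4286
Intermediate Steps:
p = -½ (p = 1/(-2) = -½ ≈ -0.50000)
m(D) = -½ + D + D² (m(D) = (D - ½) + D*D = (-½ + D) + D² = -½ + D + D²)
-35/(-44 + m(4)) = -35/(-44 + (-½ + 4 + 4²)) = -35/(-44 + (-½ + 4 + 16)) = -35/(-44 + 39/2) = -35/(-49/2) = -35*(-2/49) = 10/7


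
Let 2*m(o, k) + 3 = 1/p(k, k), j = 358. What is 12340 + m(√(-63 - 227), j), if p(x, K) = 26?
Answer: 641603/52 ≈ 12339.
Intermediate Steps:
m(o, k) = -77/52 (m(o, k) = -3/2 + (½)/26 = -3/2 + (½)*(1/26) = -3/2 + 1/52 = -77/52)
12340 + m(√(-63 - 227), j) = 12340 - 77/52 = 641603/52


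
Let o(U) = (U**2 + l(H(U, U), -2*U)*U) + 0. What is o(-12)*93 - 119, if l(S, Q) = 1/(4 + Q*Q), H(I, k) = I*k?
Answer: 1924306/145 ≈ 13271.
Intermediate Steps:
l(S, Q) = 1/(4 + Q**2)
o(U) = U**2 + U/(4 + 4*U**2) (o(U) = (U**2 + U/(4 + (-2*U)**2)) + 0 = (U**2 + U/(4 + 4*U**2)) + 0 = U**2 + U/(4 + 4*U**2))
o(-12)*93 - 119 = ((1/4)*(-12)*(1 + 4*(-12)*(1 + (-12)**2))/(1 + (-12)**2))*93 - 119 = ((1/4)*(-12)*(1 + 4*(-12)*(1 + 144))/(1 + 144))*93 - 119 = ((1/4)*(-12)*(1 + 4*(-12)*145)/145)*93 - 119 = ((1/4)*(-12)*(1/145)*(1 - 6960))*93 - 119 = ((1/4)*(-12)*(1/145)*(-6959))*93 - 119 = (20877/145)*93 - 119 = 1941561/145 - 119 = 1924306/145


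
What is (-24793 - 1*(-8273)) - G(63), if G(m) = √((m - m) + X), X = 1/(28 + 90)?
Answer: -16520 - √118/118 ≈ -16520.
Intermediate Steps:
X = 1/118 ≈ 0.0084746
G(m) = √118/118 (G(m) = √((m - m) + 1/118) = √(0 + 1/118) = √(1/118) = √118/118)
(-24793 - 1*(-8273)) - G(63) = (-24793 - 1*(-8273)) - √118/118 = (-24793 + 8273) - √118/118 = -16520 - √118/118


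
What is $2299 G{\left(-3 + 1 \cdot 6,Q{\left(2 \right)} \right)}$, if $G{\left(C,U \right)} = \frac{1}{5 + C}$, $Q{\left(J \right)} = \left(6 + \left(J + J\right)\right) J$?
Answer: $\frac{2299}{8} \approx 287.38$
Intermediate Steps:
$Q{\left(J \right)} = J \left(6 + 2 J\right)$ ($Q{\left(J \right)} = \left(6 + 2 J\right) J = J \left(6 + 2 J\right)$)
$2299 G{\left(-3 + 1 \cdot 6,Q{\left(2 \right)} \right)} = \frac{2299}{5 + \left(-3 + 1 \cdot 6\right)} = \frac{2299}{5 + \left(-3 + 6\right)} = \frac{2299}{5 + 3} = \frac{2299}{8}$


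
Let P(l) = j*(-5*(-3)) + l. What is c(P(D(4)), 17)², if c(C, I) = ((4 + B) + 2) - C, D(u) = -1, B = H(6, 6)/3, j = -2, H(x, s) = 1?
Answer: 12544/9 ≈ 1393.8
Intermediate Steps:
B = ⅓ (B = 1/3 = 1*(⅓) = ⅓ ≈ 0.33333)
P(l) = -30 + l (P(l) = -(-10)*(-3) + l = -2*15 + l = -30 + l)
c(C, I) = 19/3 - C (c(C, I) = ((4 + ⅓) + 2) - C = (13/3 + 2) - C = 19/3 - C)
c(P(D(4)), 17)² = (19/3 - (-30 - 1))² = (19/3 - 1*(-31))² = (19/3 + 31)² = (112/3)² = 12544/9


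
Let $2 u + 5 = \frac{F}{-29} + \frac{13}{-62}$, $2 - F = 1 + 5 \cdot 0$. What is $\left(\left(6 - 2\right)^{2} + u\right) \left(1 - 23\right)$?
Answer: $- \frac{529177}{1798} \approx -294.31$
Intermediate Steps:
$F = 1$ ($F = 2 - \left(1 + 5 \cdot 0\right) = 2 - \left(1 + 0\right) = 2 - 1 = 1$)
$u = - \frac{9429}{3596}$ ($u = - \frac{5}{2} + \frac{1 \frac{1}{-29} + \frac{13}{-62}}{2} = - \frac{5}{2} + \frac{1 \left(- \frac{1}{29}\right) + 13 \left(- \frac{1}{62}\right)}{2} = - \frac{5}{2} + \frac{- \frac{1}{29} - \frac{13}{62}}{2} = - \frac{5}{2} + \frac{1}{2} \left(- \frac{439}{1798}\right) = - \frac{5}{2} - \frac{439}{3596} = - \frac{9429}{3596} \approx -2.6221$)
$\left(\left(6 - 2\right)^{2} + u\right) \left(1 - 23\right) = \left(\left(6 - 2\right)^{2} - \frac{9429}{3596}\right) \left(1 - 23\right) = \left(4^{2} - \frac{9429}{3596}\right) \left(1 - 23\right) = \left(16 - \frac{9429}{3596}\right) \left(-22\right) = \frac{48107}{3596} \left(-22\right) = - \frac{529177}{1798}$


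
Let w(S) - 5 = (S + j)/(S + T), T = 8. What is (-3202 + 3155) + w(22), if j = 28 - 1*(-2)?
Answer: -604/15 ≈ -40.267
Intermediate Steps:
j = 30 (j = 28 + 2 = 30)
w(S) = 5 + (30 + S)/(8 + S) (w(S) = 5 + (S + 30)/(S + 8) = 5 + (30 + S)/(8 + S))
(-3202 + 3155) + w(22) = (-3202 + 3155) + 2*(35 + 3*22)/(8 + 22) = -47 + 2*(35 + 66)/30 = -47 + 2*(1/30)*101 = -47 + 101/15 = -604/15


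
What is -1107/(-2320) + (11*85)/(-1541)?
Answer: -463313/3575120 ≈ -0.12959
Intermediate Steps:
-1107/(-2320) + (11*85)/(-1541) = -1107*(-1/2320) + 935*(-1/1541) = 1107/2320 - 935/1541 = -463313/3575120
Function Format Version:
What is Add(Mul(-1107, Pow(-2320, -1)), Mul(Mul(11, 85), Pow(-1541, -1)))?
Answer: Rational(-463313, 3575120) ≈ -0.12959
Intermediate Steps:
Add(Mul(-1107, Pow(-2320, -1)), Mul(Mul(11, 85), Pow(-1541, -1))) = Add(Mul(-1107, Rational(-1, 2320)), Mul(935, Rational(-1, 1541))) = Add(Rational(1107, 2320), Rational(-935, 1541)) = Rational(-463313, 3575120)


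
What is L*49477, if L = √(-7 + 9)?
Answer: 49477*√2 ≈ 69971.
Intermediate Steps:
L = √2 ≈ 1.4142
L*49477 = √2*49477 = 49477*√2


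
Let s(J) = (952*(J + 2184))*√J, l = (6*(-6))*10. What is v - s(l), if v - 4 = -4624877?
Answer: -4624873 - 10418688*I*√10 ≈ -4.6249e+6 - 3.2947e+7*I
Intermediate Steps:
v = -4624873 (v = 4 - 4624877 = -4624873)
l = -360 (l = -36*10 = -360)
s(J) = √J*(2079168 + 952*J) (s(J) = (952*(2184 + J))*√J = (2079168 + 952*J)*√J = √J*(2079168 + 952*J))
v - s(l) = -4624873 - 952*√(-360)*(2184 - 360) = -4624873 - 952*6*I*√10*1824 = -4624873 - 10418688*I*√10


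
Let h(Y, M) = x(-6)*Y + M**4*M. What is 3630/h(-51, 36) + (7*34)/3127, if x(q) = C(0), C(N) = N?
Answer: 2400383483/31512955392 ≈ 0.076171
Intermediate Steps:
x(q) = 0
h(Y, M) = M**5 (h(Y, M) = 0*Y + M**4*M = 0 + M**5 = M**5)
3630/h(-51, 36) + (7*34)/3127 = 3630/(36**5) + (7*34)/3127 = 3630/60466176 + 238*(1/3127) = 3630*(1/60466176) + 238/3127 = 605/10077696 + 238/3127 = 2400383483/31512955392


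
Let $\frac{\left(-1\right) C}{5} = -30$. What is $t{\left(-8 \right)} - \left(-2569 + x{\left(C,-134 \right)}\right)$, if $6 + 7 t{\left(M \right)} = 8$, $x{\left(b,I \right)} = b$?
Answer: $\frac{16935}{7} \approx 2419.3$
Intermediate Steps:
$C = 150$ ($C = \left(-5\right) \left(-30\right) = 150$)
$t{\left(M \right)} = \frac{2}{7}$ ($t{\left(M \right)} = - \frac{6}{7} + \frac{1}{7} \cdot 8 = - \frac{6}{7} + \frac{8}{7} = \frac{2}{7}$)
$t{\left(-8 \right)} - \left(-2569 + x{\left(C,-134 \right)}\right) = \frac{2}{7} - \left(-2569 + 150\right) = \frac{2}{7} - -2419 = \frac{2}{7} + 2419 = \frac{16935}{7}$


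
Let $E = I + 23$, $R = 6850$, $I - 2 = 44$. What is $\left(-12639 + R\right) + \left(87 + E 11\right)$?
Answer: $-4943$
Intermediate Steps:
$I = 46$ ($I = 2 + 44 = 46$)
$E = 69$ ($E = 46 + 23 = 69$)
$\left(-12639 + R\right) + \left(87 + E 11\right) = \left(-12639 + 6850\right) + \left(87 + 69 \cdot 11\right) = -5789 + \left(87 + 759\right) = -5789 + 846 = -4943$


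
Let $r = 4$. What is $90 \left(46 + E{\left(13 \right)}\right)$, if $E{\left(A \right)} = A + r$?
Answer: $5670$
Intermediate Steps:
$E{\left(A \right)} = 4 + A$ ($E{\left(A \right)} = A + 4 = 4 + A$)
$90 \left(46 + E{\left(13 \right)}\right) = 90 \left(46 + \left(4 + 13\right)\right) = 90 \left(46 + 17\right) = 90 \cdot 63 = 5670$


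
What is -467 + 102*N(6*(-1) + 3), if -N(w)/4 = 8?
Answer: -3731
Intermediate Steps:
N(w) = -32 (N(w) = -4*8 = -32)
-467 + 102*N(6*(-1) + 3) = -467 + 102*(-32) = -467 - 3264 = -3731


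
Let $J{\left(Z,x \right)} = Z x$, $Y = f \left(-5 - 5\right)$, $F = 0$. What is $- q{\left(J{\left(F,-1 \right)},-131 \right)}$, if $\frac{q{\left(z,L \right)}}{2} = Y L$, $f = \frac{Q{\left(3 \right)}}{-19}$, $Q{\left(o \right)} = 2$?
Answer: $\frac{5240}{19} \approx 275.79$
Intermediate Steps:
$f = - \frac{2}{19}$ ($f = \frac{2}{-19} = 2 \left(- \frac{1}{19}\right) = - \frac{2}{19} \approx -0.10526$)
$Y = \frac{20}{19}$ ($Y = - \frac{2 \left(-5 - 5\right)}{19} = \left(- \frac{2}{19}\right) \left(-10\right) = \frac{20}{19} \approx 1.0526$)
$q{\left(z,L \right)} = \frac{40 L}{19}$ ($q{\left(z,L \right)} = 2 \frac{20 L}{19} = \frac{40 L}{19}$)
$- q{\left(J{\left(F,-1 \right)},-131 \right)} = - \frac{40 \left(-131\right)}{19} = \left(-1\right) \left(- \frac{5240}{19}\right) = \frac{5240}{19}$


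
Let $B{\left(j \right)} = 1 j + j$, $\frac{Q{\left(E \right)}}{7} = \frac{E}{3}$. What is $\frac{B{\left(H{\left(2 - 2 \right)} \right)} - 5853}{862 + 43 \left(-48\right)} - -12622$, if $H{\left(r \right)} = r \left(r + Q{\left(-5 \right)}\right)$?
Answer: $\frac{15177497}{1202} \approx 12627.0$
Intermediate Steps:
$Q{\left(E \right)} = \frac{7 E}{3}$ ($Q{\left(E \right)} = 7 \frac{E}{3} = \frac{7 E}{3}$)
$H{\left(r \right)} = r \left(- \frac{35}{3} + r\right)$ ($H{\left(r \right)} = r \left(r + \frac{7}{3} \left(-5\right)\right) = r \left(r - \frac{35}{3}\right) = r \left(- \frac{35}{3} + r\right)$)
$B{\left(j \right)} = 2 j$ ($B{\left(j \right)} = j + j = 2 j$)
$\frac{B{\left(H{\left(2 - 2 \right)} \right)} - 5853}{862 + 43 \left(-48\right)} - -12622 = \frac{2 \frac{\left(2 - 2\right) \left(-35 + 3 \left(2 - 2\right)\right)}{3} - 5853}{862 + 43 \left(-48\right)} - -12622 = \frac{2 \frac{\left(2 - 2\right) \left(-35 + 3 \left(2 - 2\right)\right)}{3} - 5853}{862 - 2064} + 12622 = \frac{2 \cdot \frac{1}{3} \cdot 0 \left(-35 + 3 \cdot 0\right) - 5853}{-1202} + 12622 = \left(2 \cdot \frac{1}{3} \cdot 0 \left(-35 + 0\right) - 5853\right) \left(- \frac{1}{1202}\right) + 12622 = \left(2 \cdot \frac{1}{3} \cdot 0 \left(-35\right) - 5853\right) \left(- \frac{1}{1202}\right) + 12622 = \left(2 \cdot 0 - 5853\right) \left(- \frac{1}{1202}\right) + 12622 = \left(0 - 5853\right) \left(- \frac{1}{1202}\right) + 12622 = \left(-5853\right) \left(- \frac{1}{1202}\right) + 12622 = \frac{5853}{1202} + 12622 = \frac{15177497}{1202}$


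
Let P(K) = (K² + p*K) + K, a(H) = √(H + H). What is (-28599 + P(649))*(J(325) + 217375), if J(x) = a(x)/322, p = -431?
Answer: 24679018500 + 283830*√26/161 ≈ 2.4679e+10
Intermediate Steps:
a(H) = √2*√H (a(H) = √(2*H) = √2*√H)
J(x) = √2*√x/322 (J(x) = (√2*√x)/322 = (√2*√x)*(1/322) = √2*√x/322)
P(K) = K² - 430*K (P(K) = (K² - 431*K) + K = K² - 430*K)
(-28599 + P(649))*(J(325) + 217375) = (-28599 + 649*(-430 + 649))*(√2*√325/322 + 217375) = (-28599 + 649*219)*(√2*(5*√13)/322 + 217375) = (-28599 + 142131)*(5*√26/322 + 217375) = 113532*(217375 + 5*√26/322) = 24679018500 + 283830*√26/161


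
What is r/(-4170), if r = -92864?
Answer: 46432/2085 ≈ 22.270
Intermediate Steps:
r/(-4170) = -92864/(-4170) = -92864*(-1/4170) = 46432/2085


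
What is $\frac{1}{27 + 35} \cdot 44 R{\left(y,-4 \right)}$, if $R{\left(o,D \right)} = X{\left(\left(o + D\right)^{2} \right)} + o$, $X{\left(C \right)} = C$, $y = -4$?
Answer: $\frac{1320}{31} \approx 42.581$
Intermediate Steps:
$R{\left(o,D \right)} = o + \left(D + o\right)^{2}$ ($R{\left(o,D \right)} = \left(o + D\right)^{2} + o = \left(D + o\right)^{2} + o = o + \left(D + o\right)^{2}$)
$\frac{1}{27 + 35} \cdot 44 R{\left(y,-4 \right)} = \frac{1}{27 + 35} \cdot 44 \left(-4 + \left(-4 - 4\right)^{2}\right) = \frac{1}{62} \cdot 44 \left(-4 + \left(-8\right)^{2}\right) = \frac{1}{62} \cdot 44 \left(-4 + 64\right) = \frac{22}{31} \cdot 60 = \frac{1320}{31}$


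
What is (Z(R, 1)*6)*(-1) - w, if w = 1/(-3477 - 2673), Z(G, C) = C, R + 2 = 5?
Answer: -36899/6150 ≈ -5.9998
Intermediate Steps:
R = 3 (R = -2 + 5 = 3)
w = -1/6150 (w = 1/(-6150) = -1/6150 ≈ -0.00016260)
(Z(R, 1)*6)*(-1) - w = (1*6)*(-1) - 1*(-1/6150) = 6*(-1) + 1/6150 = -6 + 1/6150 = -36899/6150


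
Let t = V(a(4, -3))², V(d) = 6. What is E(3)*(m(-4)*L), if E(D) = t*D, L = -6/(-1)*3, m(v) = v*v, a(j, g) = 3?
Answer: 31104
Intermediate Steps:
m(v) = v²
L = 18 (L = -6*(-1)*3 = -3*(-2)*3 = 6*3 = 18)
t = 36 (t = 6² = 36)
E(D) = 36*D
E(3)*(m(-4)*L) = (36*3)*((-4)²*18) = 108*(16*18) = 108*288 = 31104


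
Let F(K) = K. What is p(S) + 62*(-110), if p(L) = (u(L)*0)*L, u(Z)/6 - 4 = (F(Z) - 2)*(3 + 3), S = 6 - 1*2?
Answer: -6820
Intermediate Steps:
S = 4 (S = 6 - 2 = 4)
u(Z) = -48 + 36*Z (u(Z) = 24 + 6*((Z - 2)*(3 + 3)) = 24 + 6*((-2 + Z)*6) = 24 + 6*(-12 + 6*Z) = 24 + (-72 + 36*Z) = -48 + 36*Z)
p(L) = 0 (p(L) = ((-48 + 36*L)*0)*L = 0*L = 0)
p(S) + 62*(-110) = 0 + 62*(-110) = 0 - 6820 = -6820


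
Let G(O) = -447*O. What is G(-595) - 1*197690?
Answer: 68275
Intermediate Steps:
G(-595) - 1*197690 = -447*(-595) - 1*197690 = 265965 - 197690 = 68275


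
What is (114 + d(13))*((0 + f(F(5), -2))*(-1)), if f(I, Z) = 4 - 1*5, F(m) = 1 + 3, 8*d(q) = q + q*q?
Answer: 547/4 ≈ 136.75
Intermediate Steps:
d(q) = q/8 + q²/8 (d(q) = (q + q*q)/8 = (q + q²)/8 = q/8 + q²/8)
F(m) = 4
f(I, Z) = -1 (f(I, Z) = 4 - 5 = -1)
(114 + d(13))*((0 + f(F(5), -2))*(-1)) = (114 + (⅛)*13*(1 + 13))*((0 - 1)*(-1)) = (114 + (⅛)*13*14)*(-1*(-1)) = (114 + 91/4)*1 = (547/4)*1 = 547/4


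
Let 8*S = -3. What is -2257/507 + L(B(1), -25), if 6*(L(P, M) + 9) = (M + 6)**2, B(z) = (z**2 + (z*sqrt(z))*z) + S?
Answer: 47369/1014 ≈ 46.715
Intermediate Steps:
S = -3/8 (S = (1/8)*(-3) = -3/8 ≈ -0.37500)
B(z) = -3/8 + z**2 + z**(5/2) (B(z) = (z**2 + (z*sqrt(z))*z) - 3/8 = (z**2 + z**(3/2)*z) - 3/8 = (z**2 + z**(5/2)) - 3/8 = -3/8 + z**2 + z**(5/2))
L(P, M) = -9 + (6 + M)**2/6 (L(P, M) = -9 + (M + 6)**2/6 = -9 + (6 + M)**2/6)
-2257/507 + L(B(1), -25) = -2257/507 + (-9 + (6 - 25)**2/6) = -2257*1/507 + (-9 + (1/6)*(-19)**2) = -2257/507 + (-9 + (1/6)*361) = -2257/507 + (-9 + 361/6) = -2257/507 + 307/6 = 47369/1014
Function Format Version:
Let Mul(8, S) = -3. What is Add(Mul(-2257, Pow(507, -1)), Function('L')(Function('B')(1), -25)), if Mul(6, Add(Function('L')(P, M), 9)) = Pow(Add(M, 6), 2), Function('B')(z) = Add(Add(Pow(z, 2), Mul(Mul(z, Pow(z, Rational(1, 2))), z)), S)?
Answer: Rational(47369, 1014) ≈ 46.715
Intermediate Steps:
S = Rational(-3, 8) (S = Mul(Rational(1, 8), -3) = Rational(-3, 8) ≈ -0.37500)
Function('B')(z) = Add(Rational(-3, 8), Pow(z, 2), Pow(z, Rational(5, 2))) (Function('B')(z) = Add(Add(Pow(z, 2), Mul(Mul(z, Pow(z, Rational(1, 2))), z)), Rational(-3, 8)) = Add(Add(Pow(z, 2), Mul(Pow(z, Rational(3, 2)), z)), Rational(-3, 8)) = Add(Add(Pow(z, 2), Pow(z, Rational(5, 2))), Rational(-3, 8)) = Add(Rational(-3, 8), Pow(z, 2), Pow(z, Rational(5, 2))))
Function('L')(P, M) = Add(-9, Mul(Rational(1, 6), Pow(Add(6, M), 2))) (Function('L')(P, M) = Add(-9, Mul(Rational(1, 6), Pow(Add(M, 6), 2))) = Add(-9, Mul(Rational(1, 6), Pow(Add(6, M), 2))))
Add(Mul(-2257, Pow(507, -1)), Function('L')(Function('B')(1), -25)) = Add(Mul(-2257, Pow(507, -1)), Add(-9, Mul(Rational(1, 6), Pow(Add(6, -25), 2)))) = Add(Mul(-2257, Rational(1, 507)), Add(-9, Mul(Rational(1, 6), Pow(-19, 2)))) = Add(Rational(-2257, 507), Add(-9, Mul(Rational(1, 6), 361))) = Add(Rational(-2257, 507), Add(-9, Rational(361, 6))) = Add(Rational(-2257, 507), Rational(307, 6)) = Rational(47369, 1014)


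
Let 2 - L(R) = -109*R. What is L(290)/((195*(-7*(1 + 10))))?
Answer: -4516/2145 ≈ -2.1054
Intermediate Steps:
L(R) = 2 + 109*R (L(R) = 2 - (-109)*R = 2 + 109*R)
L(290)/((195*(-7*(1 + 10)))) = (2 + 109*290)/((195*(-7*(1 + 10)))) = (2 + 31610)/((195*(-7*11))) = 31612/((195*(-77))) = 31612/(-15015) = 31612*(-1/15015) = -4516/2145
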